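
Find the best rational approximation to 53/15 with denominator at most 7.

Expand x = 53/15 as a continued fraction with the Euclidean algorithm:
  53 = 3*15 + 8, so a_0 = 3.
  15 = 1*8 + 7, so a_1 = 1.
  8 = 1*7 + 1, so a_2 = 1.
  7 = 7*1 + 0, so a_3 = 7.
so x = [3; 1, 1, 7].
Convergents (p_i = a_i*p_{i-1} + p_{i-2}, q_i = a_i*q_{i-1} + q_{i-2} with p_{-2}=0, p_{-1}=1, q_{-2}=1, q_{-1}=0), until the denominator exceeds 7:
  i=0: a_0=3, p_0 = 3*1 + 0 = 3, q_0 = 3*0 + 1 = 1.
  i=1: a_1=1, p_1 = 1*3 + 1 = 4, q_1 = 1*1 + 0 = 1.
  i=2: a_2=1, p_2 = 1*4 + 3 = 7, q_2 = 1*1 + 1 = 2.
  i=3: a_3=7, p_3 = 7*7 + 4 = 53, q_3 = 7*2 + 1 = 15.
q_3 = 15 > 7, so the last convergent with denominator <= 7 is p_2/q_2 = 7/2.
The closest fraction with denominator <= 7 is either p_2/q_2 or the intermediate fraction (k*p_2 + p_1)/(k*q_2 + q_1) with the largest k >= 1 whose denominator stays <= 7; these approach x as k grows, and every other convergent or intermediate fraction in range is farther away.
Largest k: floor((7 - q_1)/q_2) = floor((7 - 1)/2) = 3.
That gives (3*7 + 4)/(3*2 + 1) = 25/7.
Compare the errors: |x - 7/2| = |53*2 - 7*15|/(15*2) = 1/30, and |x - 25/7| = |53*7 - 25*15|/(15*7) = 4/105.
Cross-multiplying, 1*105 = 105 < 120 = 4*30, so 1/30 is smaller: the convergent 7/2 is closer to x than 25/7.

7/2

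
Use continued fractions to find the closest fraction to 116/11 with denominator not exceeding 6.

21/2

Expand x = 116/11 as a continued fraction with the Euclidean algorithm:
  116 = 10*11 + 6, so a_0 = 10.
  11 = 1*6 + 5, so a_1 = 1.
  6 = 1*5 + 1, so a_2 = 1.
  5 = 5*1 + 0, so a_3 = 5.
so x = [10; 1, 1, 5].
Convergents (p_i = a_i*p_{i-1} + p_{i-2}, q_i = a_i*q_{i-1} + q_{i-2} with p_{-2}=0, p_{-1}=1, q_{-2}=1, q_{-1}=0), until the denominator exceeds 6:
  i=0: a_0=10, p_0 = 10*1 + 0 = 10, q_0 = 10*0 + 1 = 1.
  i=1: a_1=1, p_1 = 1*10 + 1 = 11, q_1 = 1*1 + 0 = 1.
  i=2: a_2=1, p_2 = 1*11 + 10 = 21, q_2 = 1*1 + 1 = 2.
  i=3: a_3=5, p_3 = 5*21 + 11 = 116, q_3 = 5*2 + 1 = 11.
q_3 = 11 > 6, so the last convergent with denominator <= 6 is p_2/q_2 = 21/2.
The closest fraction with denominator <= 6 is either p_2/q_2 or the intermediate fraction (k*p_2 + p_1)/(k*q_2 + q_1) with the largest k >= 1 whose denominator stays <= 6; these approach x as k grows, and every other convergent or intermediate fraction in range is farther away.
Largest k: floor((6 - q_1)/q_2) = floor((6 - 1)/2) = 2.
That gives (2*21 + 11)/(2*2 + 1) = 53/5.
Compare the errors: |x - 21/2| = |116*2 - 21*11|/(11*2) = 1/22, and |x - 53/5| = |116*5 - 53*11|/(11*5) = 3/55.
Cross-multiplying, 1*55 = 55 < 66 = 3*22, so 1/22 is smaller: the convergent 21/2 is closer to x than 53/5.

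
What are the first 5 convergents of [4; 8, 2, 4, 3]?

4/1, 33/8, 70/17, 313/76, 1009/245

Using the convergent recurrence p_i = a_i*p_{i-1} + p_{i-2}, q_i = a_i*q_{i-1} + q_{i-2} with p_{-2}=0, p_{-1}=1, q_{-2}=1, q_{-1}=0:
  i=0: a_0=4, p_0 = 4*1 + 0 = 4, q_0 = 4*0 + 1 = 1.
  i=1: a_1=8, p_1 = 8*4 + 1 = 33, q_1 = 8*1 + 0 = 8.
  i=2: a_2=2, p_2 = 2*33 + 4 = 70, q_2 = 2*8 + 1 = 17.
  i=3: a_3=4, p_3 = 4*70 + 33 = 313, q_3 = 4*17 + 8 = 76.
  i=4: a_4=3, p_4 = 3*313 + 70 = 1009, q_4 = 3*76 + 17 = 245.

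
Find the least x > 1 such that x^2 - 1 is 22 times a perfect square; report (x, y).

First expand sqrt(22) as a continued fraction. With x_i = (sqrt(22) + m_i)/d_i and (m_0, d_0) = (0, 1): a_0 = floor(sqrt(22)) = 4, since 4^2 = 16 <= 22 < 25 = 5^2.
Iterate m_{i+1} = d_i*a_i - m_i, d_{i+1} = (22 - m_{i+1}^2)/d_i, a_{i+1} = floor((a_0 + m_{i+1})/d_{i+1}):
  m_1 = 1*4 - 0 = 4, d_1 = (22 - 4^2)/1 = 6/1 = 6, a_1 = floor((4 + 4)/6) = 1.
  m_2 = 6*1 - 4 = 2, d_2 = (22 - 2^2)/6 = 18/6 = 3, a_2 = floor((4 + 2)/3) = 2.
  m_3 = 3*2 - 2 = 4, d_3 = (22 - 4^2)/3 = 6/3 = 2, a_3 = floor((4 + 4)/2) = 4.
  m_4 = 2*4 - 4 = 4, d_4 = (22 - 4^2)/2 = 6/2 = 3, a_4 = floor((4 + 4)/3) = 2.
  m_5 = 3*2 - 4 = 2, d_5 = (22 - 2^2)/3 = 18/3 = 6, a_5 = floor((4 + 2)/6) = 1.
  m_6 = 6*1 - 2 = 4, d_6 = (22 - 4^2)/6 = 6/6 = 1, a_6 = floor((4 + 4)/1) = 8.
  m_7 = 1*8 - 4 = 4, d_7 = (22 - 4^2)/1 = 6/1 = 6: (m_7, d_7) = (m_1, d_1) = (4, 6), so from here the quotients repeat a_1, ..., a_6; the period length is 6.
So sqrt(22) = [4; (1, 2, 4, 2, 1, 8)] with period length k = 6.
k is even, so the fundamental solution of x^2 - 22y^2 = 1 is (p_{k-1}, q_{k-1}) = (p_5, q_5); compute convergents through index 5.
Convergents (p_i = a_i*p_{i-1} + p_{i-2}, q_i = a_i*q_{i-1} + q_{i-2} with p_{-2}=0, p_{-1}=1, q_{-2}=1, q_{-1}=0):
  i=0: a_0=4, p_0 = 4*1 + 0 = 4, q_0 = 4*0 + 1 = 1.
  i=1: a_1=1, p_1 = 1*4 + 1 = 5, q_1 = 1*1 + 0 = 1.
  i=2: a_2=2, p_2 = 2*5 + 4 = 14, q_2 = 2*1 + 1 = 3.
  i=3: a_3=4, p_3 = 4*14 + 5 = 61, q_3 = 4*3 + 1 = 13.
  i=4: a_4=2, p_4 = 2*61 + 14 = 136, q_4 = 2*13 + 3 = 29.
  i=5: a_5=1, p_5 = 1*136 + 61 = 197, q_5 = 1*29 + 13 = 42.
Check: 197^2 - 22*42^2 = 38809 - 38808 = 1, so (x, y) = (197, 42) solves the equation, and by the theorem it is the least positive solution.

(x, y) = (197, 42)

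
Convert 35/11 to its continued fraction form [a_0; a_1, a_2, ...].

[3; 5, 2]

Run the Euclidean algorithm on 35 and 11; the successive quotients are the partial quotients a_0, a_1, ... (each step inverts the fractional part left over by the previous one):
  35 = 3*11 + 2, so a_0 = 3.
  11 = 5*2 + 1, so a_1 = 5.
  2 = 2*1 + 0, so a_2 = 2.
The remainder reaches 0 after 3 divisions, so the expansion has 3 partial quotients, read off in order.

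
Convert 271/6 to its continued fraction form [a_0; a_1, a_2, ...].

[45; 6]

Run the Euclidean algorithm on 271 and 6; the successive quotients are the partial quotients a_0, a_1, ... (each step inverts the fractional part left over by the previous one):
  271 = 45*6 + 1, so a_0 = 45.
  6 = 6*1 + 0, so a_1 = 6.
The remainder reaches 0 after 2 divisions, so the expansion has 2 partial quotients, read off in order.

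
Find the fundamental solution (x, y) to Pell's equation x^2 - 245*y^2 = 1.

(x, y) = (51841, 3312)

First expand sqrt(245) as a continued fraction. With x_i = (sqrt(245) + m_i)/d_i and (m_0, d_0) = (0, 1): a_0 = floor(sqrt(245)) = 15, since 15^2 = 225 <= 245 < 256 = 16^2.
Iterate m_{i+1} = d_i*a_i - m_i, d_{i+1} = (245 - m_{i+1}^2)/d_i, a_{i+1} = floor((a_0 + m_{i+1})/d_{i+1}):
  m_1 = 1*15 - 0 = 15, d_1 = (245 - 15^2)/1 = 20/1 = 20, a_1 = floor((15 + 15)/20) = 1.
  m_2 = 20*1 - 15 = 5, d_2 = (245 - 5^2)/20 = 220/20 = 11, a_2 = floor((15 + 5)/11) = 1.
  m_3 = 11*1 - 5 = 6, d_3 = (245 - 6^2)/11 = 209/11 = 19, a_3 = floor((15 + 6)/19) = 1.
  m_4 = 19*1 - 6 = 13, d_4 = (245 - 13^2)/19 = 76/19 = 4, a_4 = floor((15 + 13)/4) = 7.
  m_5 = 4*7 - 13 = 15, d_5 = (245 - 15^2)/4 = 20/4 = 5, a_5 = floor((15 + 15)/5) = 6.
  m_6 = 5*6 - 15 = 15, d_6 = (245 - 15^2)/5 = 20/5 = 4, a_6 = floor((15 + 15)/4) = 7.
  m_7 = 4*7 - 15 = 13, d_7 = (245 - 13^2)/4 = 76/4 = 19, a_7 = floor((15 + 13)/19) = 1.
  m_8 = 19*1 - 13 = 6, d_8 = (245 - 6^2)/19 = 209/19 = 11, a_8 = floor((15 + 6)/11) = 1.
  m_9 = 11*1 - 6 = 5, d_9 = (245 - 5^2)/11 = 220/11 = 20, a_9 = floor((15 + 5)/20) = 1.
  m_10 = 20*1 - 5 = 15, d_10 = (245 - 15^2)/20 = 20/20 = 1, a_10 = floor((15 + 15)/1) = 30.
  m_11 = 1*30 - 15 = 15, d_11 = (245 - 15^2)/1 = 20/1 = 20: (m_11, d_11) = (m_1, d_1) = (15, 20), so from here the quotients repeat a_1, ..., a_10; the period length is 10.
So sqrt(245) = [15; (1, 1, 1, 7, 6, 7, 1, 1, 1, 30)] with period length k = 10.
k is even, so the fundamental solution of x^2 - 245y^2 = 1 is (p_{k-1}, q_{k-1}) = (p_9, q_9); compute convergents through index 9.
Convergents (p_i = a_i*p_{i-1} + p_{i-2}, q_i = a_i*q_{i-1} + q_{i-2} with p_{-2}=0, p_{-1}=1, q_{-2}=1, q_{-1}=0):
  i=0: a_0=15, p_0 = 15*1 + 0 = 15, q_0 = 15*0 + 1 = 1.
  i=1: a_1=1, p_1 = 1*15 + 1 = 16, q_1 = 1*1 + 0 = 1.
  i=2: a_2=1, p_2 = 1*16 + 15 = 31, q_2 = 1*1 + 1 = 2.
  i=3: a_3=1, p_3 = 1*31 + 16 = 47, q_3 = 1*2 + 1 = 3.
  i=4: a_4=7, p_4 = 7*47 + 31 = 360, q_4 = 7*3 + 2 = 23.
  i=5: a_5=6, p_5 = 6*360 + 47 = 2207, q_5 = 6*23 + 3 = 141.
  i=6: a_6=7, p_6 = 7*2207 + 360 = 15809, q_6 = 7*141 + 23 = 1010.
  i=7: a_7=1, p_7 = 1*15809 + 2207 = 18016, q_7 = 1*1010 + 141 = 1151.
  i=8: a_8=1, p_8 = 1*18016 + 15809 = 33825, q_8 = 1*1151 + 1010 = 2161.
  i=9: a_9=1, p_9 = 1*33825 + 18016 = 51841, q_9 = 1*2161 + 1151 = 3312.
Check: 51841^2 - 245*3312^2 = 2687489281 - 2687489280 = 1, so (x, y) = (51841, 3312) solves the equation, and by the theorem it is the least positive solution.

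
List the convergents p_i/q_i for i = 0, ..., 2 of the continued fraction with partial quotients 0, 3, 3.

Using the convergent recurrence p_i = a_i*p_{i-1} + p_{i-2}, q_i = a_i*q_{i-1} + q_{i-2} with p_{-2}=0, p_{-1}=1, q_{-2}=1, q_{-1}=0:
  i=0: a_0=0, p_0 = 0*1 + 0 = 0, q_0 = 0*0 + 1 = 1.
  i=1: a_1=3, p_1 = 3*0 + 1 = 1, q_1 = 3*1 + 0 = 3.
  i=2: a_2=3, p_2 = 3*1 + 0 = 3, q_2 = 3*3 + 1 = 10.

0/1, 1/3, 3/10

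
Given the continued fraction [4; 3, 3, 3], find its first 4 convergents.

Using the convergent recurrence p_i = a_i*p_{i-1} + p_{i-2}, q_i = a_i*q_{i-1} + q_{i-2} with p_{-2}=0, p_{-1}=1, q_{-2}=1, q_{-1}=0:
  i=0: a_0=4, p_0 = 4*1 + 0 = 4, q_0 = 4*0 + 1 = 1.
  i=1: a_1=3, p_1 = 3*4 + 1 = 13, q_1 = 3*1 + 0 = 3.
  i=2: a_2=3, p_2 = 3*13 + 4 = 43, q_2 = 3*3 + 1 = 10.
  i=3: a_3=3, p_3 = 3*43 + 13 = 142, q_3 = 3*10 + 3 = 33.

4/1, 13/3, 43/10, 142/33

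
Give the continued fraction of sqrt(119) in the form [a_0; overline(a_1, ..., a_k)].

[10; overline(1, 9, 1, 20)]

Write x_i = (sqrt(119) + m_i)/d_i with (m_0, d_0) = (0, 1). a_0 = floor(sqrt(119)) = 10, since 10^2 = 100 <= 119 < 121 = 11^2.
Iterate m_{i+1} = d_i*a_i - m_i, d_{i+1} = (119 - m_{i+1}^2)/d_i, a_{i+1} = floor((a_0 + m_{i+1})/d_{i+1}):
  m_1 = 1*10 - 0 = 10, d_1 = (119 - 10^2)/1 = 19/1 = 19, a_1 = floor((10 + 10)/19) = 1.
  m_2 = 19*1 - 10 = 9, d_2 = (119 - 9^2)/19 = 38/19 = 2, a_2 = floor((10 + 9)/2) = 9.
  m_3 = 2*9 - 9 = 9, d_3 = (119 - 9^2)/2 = 38/2 = 19, a_3 = floor((10 + 9)/19) = 1.
  m_4 = 19*1 - 9 = 10, d_4 = (119 - 10^2)/19 = 19/19 = 1, a_4 = floor((10 + 10)/1) = 20.
  m_5 = 1*20 - 10 = 10, d_5 = (119 - 10^2)/1 = 19/1 = 19: (m_5, d_5) = (m_1, d_1) = (10, 19), so from here the quotients repeat a_1, ..., a_4; the period length is 4.
Hence the expansion of sqrt(119) is a_0 = 10 followed by the repeating block 1, 9, 1, 20 (period 4).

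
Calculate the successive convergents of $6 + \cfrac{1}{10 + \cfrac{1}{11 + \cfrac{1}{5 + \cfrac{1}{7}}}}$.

6/1, 61/10, 677/111, 3446/565, 24799/4066

Using the convergent recurrence p_i = a_i*p_{i-1} + p_{i-2}, q_i = a_i*q_{i-1} + q_{i-2} with p_{-2}=0, p_{-1}=1, q_{-2}=1, q_{-1}=0:
  i=0: a_0=6, p_0 = 6*1 + 0 = 6, q_0 = 6*0 + 1 = 1.
  i=1: a_1=10, p_1 = 10*6 + 1 = 61, q_1 = 10*1 + 0 = 10.
  i=2: a_2=11, p_2 = 11*61 + 6 = 677, q_2 = 11*10 + 1 = 111.
  i=3: a_3=5, p_3 = 5*677 + 61 = 3446, q_3 = 5*111 + 10 = 565.
  i=4: a_4=7, p_4 = 7*3446 + 677 = 24799, q_4 = 7*565 + 111 = 4066.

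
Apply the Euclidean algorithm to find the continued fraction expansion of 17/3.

Run the Euclidean algorithm on 17 and 3; the successive quotients are the partial quotients a_0, a_1, ... (each step inverts the fractional part left over by the previous one):
  17 = 5*3 + 2, so a_0 = 5.
  3 = 1*2 + 1, so a_1 = 1.
  2 = 2*1 + 0, so a_2 = 2.
The remainder reaches 0 after 3 divisions, so the expansion has 3 partial quotients, read off in order.

[5; 1, 2]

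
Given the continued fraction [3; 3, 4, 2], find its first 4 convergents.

3/1, 10/3, 43/13, 96/29

Using the convergent recurrence p_i = a_i*p_{i-1} + p_{i-2}, q_i = a_i*q_{i-1} + q_{i-2} with p_{-2}=0, p_{-1}=1, q_{-2}=1, q_{-1}=0:
  i=0: a_0=3, p_0 = 3*1 + 0 = 3, q_0 = 3*0 + 1 = 1.
  i=1: a_1=3, p_1 = 3*3 + 1 = 10, q_1 = 3*1 + 0 = 3.
  i=2: a_2=4, p_2 = 4*10 + 3 = 43, q_2 = 4*3 + 1 = 13.
  i=3: a_3=2, p_3 = 2*43 + 10 = 96, q_3 = 2*13 + 3 = 29.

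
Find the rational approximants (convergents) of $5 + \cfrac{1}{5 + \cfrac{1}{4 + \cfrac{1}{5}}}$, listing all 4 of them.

5/1, 26/5, 109/21, 571/110

Using the convergent recurrence p_i = a_i*p_{i-1} + p_{i-2}, q_i = a_i*q_{i-1} + q_{i-2} with p_{-2}=0, p_{-1}=1, q_{-2}=1, q_{-1}=0:
  i=0: a_0=5, p_0 = 5*1 + 0 = 5, q_0 = 5*0 + 1 = 1.
  i=1: a_1=5, p_1 = 5*5 + 1 = 26, q_1 = 5*1 + 0 = 5.
  i=2: a_2=4, p_2 = 4*26 + 5 = 109, q_2 = 4*5 + 1 = 21.
  i=3: a_3=5, p_3 = 5*109 + 26 = 571, q_3 = 5*21 + 5 = 110.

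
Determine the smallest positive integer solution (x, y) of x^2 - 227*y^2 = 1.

First expand sqrt(227) as a continued fraction. With x_i = (sqrt(227) + m_i)/d_i and (m_0, d_0) = (0, 1): a_0 = floor(sqrt(227)) = 15, since 15^2 = 225 <= 227 < 256 = 16^2.
Iterate m_{i+1} = d_i*a_i - m_i, d_{i+1} = (227 - m_{i+1}^2)/d_i, a_{i+1} = floor((a_0 + m_{i+1})/d_{i+1}):
  m_1 = 1*15 - 0 = 15, d_1 = (227 - 15^2)/1 = 2/1 = 2, a_1 = floor((15 + 15)/2) = 15.
  m_2 = 2*15 - 15 = 15, d_2 = (227 - 15^2)/2 = 2/2 = 1, a_2 = floor((15 + 15)/1) = 30.
  m_3 = 1*30 - 15 = 15, d_3 = (227 - 15^2)/1 = 2/1 = 2: (m_3, d_3) = (m_1, d_1) = (15, 2), so from here the quotients repeat a_1, a_2; the period length is 2.
So sqrt(227) = [15; (15, 30)] with period length k = 2.
k is even, so the fundamental solution of x^2 - 227y^2 = 1 is (p_{k-1}, q_{k-1}) = (p_1, q_1); compute convergents through index 1.
Convergents (p_i = a_i*p_{i-1} + p_{i-2}, q_i = a_i*q_{i-1} + q_{i-2} with p_{-2}=0, p_{-1}=1, q_{-2}=1, q_{-1}=0):
  i=0: a_0=15, p_0 = 15*1 + 0 = 15, q_0 = 15*0 + 1 = 1.
  i=1: a_1=15, p_1 = 15*15 + 1 = 226, q_1 = 15*1 + 0 = 15.
Check: 226^2 - 227*15^2 = 51076 - 51075 = 1, so (x, y) = (226, 15) solves the equation, and by the theorem it is the least positive solution.

(x, y) = (226, 15)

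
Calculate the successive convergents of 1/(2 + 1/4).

0/1, 1/2, 4/9

Using the convergent recurrence p_i = a_i*p_{i-1} + p_{i-2}, q_i = a_i*q_{i-1} + q_{i-2} with p_{-2}=0, p_{-1}=1, q_{-2}=1, q_{-1}=0:
  i=0: a_0=0, p_0 = 0*1 + 0 = 0, q_0 = 0*0 + 1 = 1.
  i=1: a_1=2, p_1 = 2*0 + 1 = 1, q_1 = 2*1 + 0 = 2.
  i=2: a_2=4, p_2 = 4*1 + 0 = 4, q_2 = 4*2 + 1 = 9.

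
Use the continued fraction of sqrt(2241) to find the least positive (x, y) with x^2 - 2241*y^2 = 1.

(x, y) = (8553815, 180692)

First expand sqrt(2241) as a continued fraction. With x_i = (sqrt(2241) + m_i)/d_i and (m_0, d_0) = (0, 1): a_0 = floor(sqrt(2241)) = 47, since 47^2 = 2209 <= 2241 < 2304 = 48^2.
Iterate m_{i+1} = d_i*a_i - m_i, d_{i+1} = (2241 - m_{i+1}^2)/d_i, a_{i+1} = floor((a_0 + m_{i+1})/d_{i+1}):
  m_1 = 1*47 - 0 = 47, d_1 = (2241 - 47^2)/1 = 32/1 = 32, a_1 = floor((47 + 47)/32) = 2.
  m_2 = 32*2 - 47 = 17, d_2 = (2241 - 17^2)/32 = 1952/32 = 61, a_2 = floor((47 + 17)/61) = 1.
  m_3 = 61*1 - 17 = 44, d_3 = (2241 - 44^2)/61 = 305/61 = 5, a_3 = floor((47 + 44)/5) = 18.
  m_4 = 5*18 - 44 = 46, d_4 = (2241 - 46^2)/5 = 125/5 = 25, a_4 = floor((47 + 46)/25) = 3.
  m_5 = 25*3 - 46 = 29, d_5 = (2241 - 29^2)/25 = 1400/25 = 56, a_5 = floor((47 + 29)/56) = 1.
  m_6 = 56*1 - 29 = 27, d_6 = (2241 - 27^2)/56 = 1512/56 = 27, a_6 = floor((47 + 27)/27) = 2.
  m_7 = 27*2 - 27 = 27, d_7 = (2241 - 27^2)/27 = 1512/27 = 56, a_7 = floor((47 + 27)/56) = 1.
  m_8 = 56*1 - 27 = 29, d_8 = (2241 - 29^2)/56 = 1400/56 = 25, a_8 = floor((47 + 29)/25) = 3.
  m_9 = 25*3 - 29 = 46, d_9 = (2241 - 46^2)/25 = 125/25 = 5, a_9 = floor((47 + 46)/5) = 18.
  m_10 = 5*18 - 46 = 44, d_10 = (2241 - 44^2)/5 = 305/5 = 61, a_10 = floor((47 + 44)/61) = 1.
  m_11 = 61*1 - 44 = 17, d_11 = (2241 - 17^2)/61 = 1952/61 = 32, a_11 = floor((47 + 17)/32) = 2.
  m_12 = 32*2 - 17 = 47, d_12 = (2241 - 47^2)/32 = 32/32 = 1, a_12 = floor((47 + 47)/1) = 94.
  m_13 = 1*94 - 47 = 47, d_13 = (2241 - 47^2)/1 = 32/1 = 32: (m_13, d_13) = (m_1, d_1) = (47, 32), so from here the quotients repeat a_1, ..., a_12; the period length is 12.
So sqrt(2241) = [47; (2, 1, 18, 3, 1, 2, 1, 3, 18, 1, 2, 94)] with period length k = 12.
k is even, so the fundamental solution of x^2 - 2241y^2 = 1 is (p_{k-1}, q_{k-1}) = (p_11, q_11); compute convergents through index 11.
Convergents (p_i = a_i*p_{i-1} + p_{i-2}, q_i = a_i*q_{i-1} + q_{i-2} with p_{-2}=0, p_{-1}=1, q_{-2}=1, q_{-1}=0):
  i=0: a_0=47, p_0 = 47*1 + 0 = 47, q_0 = 47*0 + 1 = 1.
  i=1: a_1=2, p_1 = 2*47 + 1 = 95, q_1 = 2*1 + 0 = 2.
  i=2: a_2=1, p_2 = 1*95 + 47 = 142, q_2 = 1*2 + 1 = 3.
  i=3: a_3=18, p_3 = 18*142 + 95 = 2651, q_3 = 18*3 + 2 = 56.
  i=4: a_4=3, p_4 = 3*2651 + 142 = 8095, q_4 = 3*56 + 3 = 171.
  i=5: a_5=1, p_5 = 1*8095 + 2651 = 10746, q_5 = 1*171 + 56 = 227.
  i=6: a_6=2, p_6 = 2*10746 + 8095 = 29587, q_6 = 2*227 + 171 = 625.
  i=7: a_7=1, p_7 = 1*29587 + 10746 = 40333, q_7 = 1*625 + 227 = 852.
  i=8: a_8=3, p_8 = 3*40333 + 29587 = 150586, q_8 = 3*852 + 625 = 3181.
  i=9: a_9=18, p_9 = 18*150586 + 40333 = 2750881, q_9 = 18*3181 + 852 = 58110.
  i=10: a_10=1, p_10 = 1*2750881 + 150586 = 2901467, q_10 = 1*58110 + 3181 = 61291.
  i=11: a_11=2, p_11 = 2*2901467 + 2750881 = 8553815, q_11 = 2*61291 + 58110 = 180692.
Check: 8553815^2 - 2241*180692^2 = 73167751054225 - 73167751054224 = 1, so (x, y) = (8553815, 180692) solves the equation, and by the theorem it is the least positive solution.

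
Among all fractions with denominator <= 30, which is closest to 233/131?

Expand x = 233/131 as a continued fraction with the Euclidean algorithm:
  233 = 1*131 + 102, so a_0 = 1.
  131 = 1*102 + 29, so a_1 = 1.
  102 = 3*29 + 15, so a_2 = 3.
  29 = 1*15 + 14, so a_3 = 1.
  15 = 1*14 + 1, so a_4 = 1.
  14 = 14*1 + 0, so a_5 = 14.
so x = [1; 1, 3, 1, 1, 14].
Convergents (p_i = a_i*p_{i-1} + p_{i-2}, q_i = a_i*q_{i-1} + q_{i-2} with p_{-2}=0, p_{-1}=1, q_{-2}=1, q_{-1}=0), until the denominator exceeds 30:
  i=0: a_0=1, p_0 = 1*1 + 0 = 1, q_0 = 1*0 + 1 = 1.
  i=1: a_1=1, p_1 = 1*1 + 1 = 2, q_1 = 1*1 + 0 = 1.
  i=2: a_2=3, p_2 = 3*2 + 1 = 7, q_2 = 3*1 + 1 = 4.
  i=3: a_3=1, p_3 = 1*7 + 2 = 9, q_3 = 1*4 + 1 = 5.
  i=4: a_4=1, p_4 = 1*9 + 7 = 16, q_4 = 1*5 + 4 = 9.
  i=5: a_5=14, p_5 = 14*16 + 9 = 233, q_5 = 14*9 + 5 = 131.
q_5 = 131 > 30, so the last convergent with denominator <= 30 is p_4/q_4 = 16/9.
The closest fraction with denominator <= 30 is either p_4/q_4 or the intermediate fraction (k*p_4 + p_3)/(k*q_4 + q_3) with the largest k >= 1 whose denominator stays <= 30; these approach x as k grows, and every other convergent or intermediate fraction in range is farther away.
Largest k: floor((30 - q_3)/q_4) = floor((30 - 5)/9) = 2.
That gives (2*16 + 9)/(2*9 + 5) = 41/23.
Compare the errors: |x - 16/9| = |233*9 - 16*131|/(131*9) = 1/1179, and |x - 41/23| = |233*23 - 41*131|/(131*23) = 12/3013.
Cross-multiplying, 1*3013 = 3013 < 14148 = 12*1179, so 1/1179 is smaller: the convergent 16/9 is closer to x than 41/23.

16/9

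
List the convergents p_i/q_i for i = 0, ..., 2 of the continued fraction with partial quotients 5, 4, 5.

Using the convergent recurrence p_i = a_i*p_{i-1} + p_{i-2}, q_i = a_i*q_{i-1} + q_{i-2} with p_{-2}=0, p_{-1}=1, q_{-2}=1, q_{-1}=0:
  i=0: a_0=5, p_0 = 5*1 + 0 = 5, q_0 = 5*0 + 1 = 1.
  i=1: a_1=4, p_1 = 4*5 + 1 = 21, q_1 = 4*1 + 0 = 4.
  i=2: a_2=5, p_2 = 5*21 + 5 = 110, q_2 = 5*4 + 1 = 21.

5/1, 21/4, 110/21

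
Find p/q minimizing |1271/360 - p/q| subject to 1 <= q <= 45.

Expand x = 1271/360 as a continued fraction with the Euclidean algorithm:
  1271 = 3*360 + 191, so a_0 = 3.
  360 = 1*191 + 169, so a_1 = 1.
  191 = 1*169 + 22, so a_2 = 1.
  169 = 7*22 + 15, so a_3 = 7.
  22 = 1*15 + 7, so a_4 = 1.
  15 = 2*7 + 1, so a_5 = 2.
  7 = 7*1 + 0, so a_6 = 7.
so x = [3; 1, 1, 7, 1, 2, 7].
Convergents (p_i = a_i*p_{i-1} + p_{i-2}, q_i = a_i*q_{i-1} + q_{i-2} with p_{-2}=0, p_{-1}=1, q_{-2}=1, q_{-1}=0), until the denominator exceeds 45:
  i=0: a_0=3, p_0 = 3*1 + 0 = 3, q_0 = 3*0 + 1 = 1.
  i=1: a_1=1, p_1 = 1*3 + 1 = 4, q_1 = 1*1 + 0 = 1.
  i=2: a_2=1, p_2 = 1*4 + 3 = 7, q_2 = 1*1 + 1 = 2.
  i=3: a_3=7, p_3 = 7*7 + 4 = 53, q_3 = 7*2 + 1 = 15.
  i=4: a_4=1, p_4 = 1*53 + 7 = 60, q_4 = 1*15 + 2 = 17.
  i=5: a_5=2, p_5 = 2*60 + 53 = 173, q_5 = 2*17 + 15 = 49.
q_5 = 49 > 45, so the last convergent with denominator <= 45 is p_4/q_4 = 60/17.
The closest fraction with denominator <= 45 is either p_4/q_4 or the intermediate fraction (k*p_4 + p_3)/(k*q_4 + q_3) with the largest k >= 1 whose denominator stays <= 45; these approach x as k grows, and every other convergent or intermediate fraction in range is farther away.
Largest k: floor((45 - q_3)/q_4) = floor((45 - 15)/17) = 1.
That gives (1*60 + 53)/(1*17 + 15) = 113/32.
Compare the errors: |x - 60/17| = |1271*17 - 60*360|/(360*17) = 7/6120, and |x - 113/32| = |1271*32 - 113*360|/(360*32) = 8/11520.
Cross-multiplying, 8*6120 = 48960 < 80640 = 7*11520, so 8/11520 is smaller: the intermediate fraction 113/32 is closer to x than 60/17.

113/32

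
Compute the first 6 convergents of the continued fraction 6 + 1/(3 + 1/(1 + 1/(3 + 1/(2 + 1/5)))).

Using the convergent recurrence p_i = a_i*p_{i-1} + p_{i-2}, q_i = a_i*q_{i-1} + q_{i-2} with p_{-2}=0, p_{-1}=1, q_{-2}=1, q_{-1}=0:
  i=0: a_0=6, p_0 = 6*1 + 0 = 6, q_0 = 6*0 + 1 = 1.
  i=1: a_1=3, p_1 = 3*6 + 1 = 19, q_1 = 3*1 + 0 = 3.
  i=2: a_2=1, p_2 = 1*19 + 6 = 25, q_2 = 1*3 + 1 = 4.
  i=3: a_3=3, p_3 = 3*25 + 19 = 94, q_3 = 3*4 + 3 = 15.
  i=4: a_4=2, p_4 = 2*94 + 25 = 213, q_4 = 2*15 + 4 = 34.
  i=5: a_5=5, p_5 = 5*213 + 94 = 1159, q_5 = 5*34 + 15 = 185.

6/1, 19/3, 25/4, 94/15, 213/34, 1159/185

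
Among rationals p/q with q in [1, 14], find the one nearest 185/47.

55/14

Expand x = 185/47 as a continued fraction with the Euclidean algorithm:
  185 = 3*47 + 44, so a_0 = 3.
  47 = 1*44 + 3, so a_1 = 1.
  44 = 14*3 + 2, so a_2 = 14.
  3 = 1*2 + 1, so a_3 = 1.
  2 = 2*1 + 0, so a_4 = 2.
so x = [3; 1, 14, 1, 2].
Convergents (p_i = a_i*p_{i-1} + p_{i-2}, q_i = a_i*q_{i-1} + q_{i-2} with p_{-2}=0, p_{-1}=1, q_{-2}=1, q_{-1}=0), until the denominator exceeds 14:
  i=0: a_0=3, p_0 = 3*1 + 0 = 3, q_0 = 3*0 + 1 = 1.
  i=1: a_1=1, p_1 = 1*3 + 1 = 4, q_1 = 1*1 + 0 = 1.
  i=2: a_2=14, p_2 = 14*4 + 3 = 59, q_2 = 14*1 + 1 = 15.
q_2 = 15 > 14, so the last convergent with denominator <= 14 is p_1/q_1 = 4/1.
The closest fraction with denominator <= 14 is either p_1/q_1 or the intermediate fraction (k*p_1 + p_0)/(k*q_1 + q_0) with the largest k >= 1 whose denominator stays <= 14; these approach x as k grows, and every other convergent or intermediate fraction in range is farther away.
Largest k: floor((14 - q_0)/q_1) = floor((14 - 1)/1) = 13.
That gives (13*4 + 3)/(13*1 + 1) = 55/14.
Compare the errors: |x - 4/1| = |185*1 - 4*47|/(47*1) = 3/47, and |x - 55/14| = |185*14 - 55*47|/(47*14) = 5/658.
Cross-multiplying, 5*47 = 235 < 1974 = 3*658, so 5/658 is smaller: the intermediate fraction 55/14 is closer to x than 4/1.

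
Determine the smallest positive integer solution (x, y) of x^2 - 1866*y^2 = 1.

First expand sqrt(1866) as a continued fraction. With x_i = (sqrt(1866) + m_i)/d_i and (m_0, d_0) = (0, 1): a_0 = floor(sqrt(1866)) = 43, since 43^2 = 1849 <= 1866 < 1936 = 44^2.
Iterate m_{i+1} = d_i*a_i - m_i, d_{i+1} = (1866 - m_{i+1}^2)/d_i, a_{i+1} = floor((a_0 + m_{i+1})/d_{i+1}):
  m_1 = 1*43 - 0 = 43, d_1 = (1866 - 43^2)/1 = 17/1 = 17, a_1 = floor((43 + 43)/17) = 5.
  m_2 = 17*5 - 43 = 42, d_2 = (1866 - 42^2)/17 = 102/17 = 6, a_2 = floor((43 + 42)/6) = 14.
  m_3 = 6*14 - 42 = 42, d_3 = (1866 - 42^2)/6 = 102/6 = 17, a_3 = floor((43 + 42)/17) = 5.
  m_4 = 17*5 - 42 = 43, d_4 = (1866 - 43^2)/17 = 17/17 = 1, a_4 = floor((43 + 43)/1) = 86.
  m_5 = 1*86 - 43 = 43, d_5 = (1866 - 43^2)/1 = 17/1 = 17: (m_5, d_5) = (m_1, d_1) = (43, 17), so from here the quotients repeat a_1, ..., a_4; the period length is 4.
So sqrt(1866) = [43; (5, 14, 5, 86)] with period length k = 4.
k is even, so the fundamental solution of x^2 - 1866y^2 = 1 is (p_{k-1}, q_{k-1}) = (p_3, q_3); compute convergents through index 3.
Convergents (p_i = a_i*p_{i-1} + p_{i-2}, q_i = a_i*q_{i-1} + q_{i-2} with p_{-2}=0, p_{-1}=1, q_{-2}=1, q_{-1}=0):
  i=0: a_0=43, p_0 = 43*1 + 0 = 43, q_0 = 43*0 + 1 = 1.
  i=1: a_1=5, p_1 = 5*43 + 1 = 216, q_1 = 5*1 + 0 = 5.
  i=2: a_2=14, p_2 = 14*216 + 43 = 3067, q_2 = 14*5 + 1 = 71.
  i=3: a_3=5, p_3 = 5*3067 + 216 = 15551, q_3 = 5*71 + 5 = 360.
Check: 15551^2 - 1866*360^2 = 241833601 - 241833600 = 1, so (x, y) = (15551, 360) solves the equation, and by the theorem it is the least positive solution.

(x, y) = (15551, 360)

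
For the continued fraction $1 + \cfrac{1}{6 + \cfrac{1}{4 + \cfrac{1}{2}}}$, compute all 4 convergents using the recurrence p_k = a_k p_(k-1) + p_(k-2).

1/1, 7/6, 29/25, 65/56

Using the convergent recurrence p_i = a_i*p_{i-1} + p_{i-2}, q_i = a_i*q_{i-1} + q_{i-2} with p_{-2}=0, p_{-1}=1, q_{-2}=1, q_{-1}=0:
  i=0: a_0=1, p_0 = 1*1 + 0 = 1, q_0 = 1*0 + 1 = 1.
  i=1: a_1=6, p_1 = 6*1 + 1 = 7, q_1 = 6*1 + 0 = 6.
  i=2: a_2=4, p_2 = 4*7 + 1 = 29, q_2 = 4*6 + 1 = 25.
  i=3: a_3=2, p_3 = 2*29 + 7 = 65, q_3 = 2*25 + 6 = 56.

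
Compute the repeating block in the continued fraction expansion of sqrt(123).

Write x_i = (sqrt(123) + m_i)/d_i with (m_0, d_0) = (0, 1). a_0 = floor(sqrt(123)) = 11, since 11^2 = 121 <= 123 < 144 = 12^2.
Iterate m_{i+1} = d_i*a_i - m_i, d_{i+1} = (123 - m_{i+1}^2)/d_i, a_{i+1} = floor((a_0 + m_{i+1})/d_{i+1}):
  m_1 = 1*11 - 0 = 11, d_1 = (123 - 11^2)/1 = 2/1 = 2, a_1 = floor((11 + 11)/2) = 11.
  m_2 = 2*11 - 11 = 11, d_2 = (123 - 11^2)/2 = 2/2 = 1, a_2 = floor((11 + 11)/1) = 22.
  m_3 = 1*22 - 11 = 11, d_3 = (123 - 11^2)/1 = 2/1 = 2: (m_3, d_3) = (m_1, d_1) = (11, 2), so from here the quotients repeat a_1, a_2; the period length is 2.
Hence the expansion of sqrt(123) is a_0 = 11 followed by the repeating block 11, 22 (period 2).

[11; (11, 22)]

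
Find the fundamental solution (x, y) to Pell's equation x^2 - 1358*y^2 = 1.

(x, y) = (2999823, 81404)

First expand sqrt(1358) as a continued fraction. With x_i = (sqrt(1358) + m_i)/d_i and (m_0, d_0) = (0, 1): a_0 = floor(sqrt(1358)) = 36, since 36^2 = 1296 <= 1358 < 1369 = 37^2.
Iterate m_{i+1} = d_i*a_i - m_i, d_{i+1} = (1358 - m_{i+1}^2)/d_i, a_{i+1} = floor((a_0 + m_{i+1})/d_{i+1}):
  m_1 = 1*36 - 0 = 36, d_1 = (1358 - 36^2)/1 = 62/1 = 62, a_1 = floor((36 + 36)/62) = 1.
  m_2 = 62*1 - 36 = 26, d_2 = (1358 - 26^2)/62 = 682/62 = 11, a_2 = floor((36 + 26)/11) = 5.
  m_3 = 11*5 - 26 = 29, d_3 = (1358 - 29^2)/11 = 517/11 = 47, a_3 = floor((36 + 29)/47) = 1.
  m_4 = 47*1 - 29 = 18, d_4 = (1358 - 18^2)/47 = 1034/47 = 22, a_4 = floor((36 + 18)/22) = 2.
  m_5 = 22*2 - 18 = 26, d_5 = (1358 - 26^2)/22 = 682/22 = 31, a_5 = floor((36 + 26)/31) = 2.
  m_6 = 31*2 - 26 = 36, d_6 = (1358 - 36^2)/31 = 62/31 = 2, a_6 = floor((36 + 36)/2) = 36.
  m_7 = 2*36 - 36 = 36, d_7 = (1358 - 36^2)/2 = 62/2 = 31, a_7 = floor((36 + 36)/31) = 2.
  m_8 = 31*2 - 36 = 26, d_8 = (1358 - 26^2)/31 = 682/31 = 22, a_8 = floor((36 + 26)/22) = 2.
  m_9 = 22*2 - 26 = 18, d_9 = (1358 - 18^2)/22 = 1034/22 = 47, a_9 = floor((36 + 18)/47) = 1.
  m_10 = 47*1 - 18 = 29, d_10 = (1358 - 29^2)/47 = 517/47 = 11, a_10 = floor((36 + 29)/11) = 5.
  m_11 = 11*5 - 29 = 26, d_11 = (1358 - 26^2)/11 = 682/11 = 62, a_11 = floor((36 + 26)/62) = 1.
  m_12 = 62*1 - 26 = 36, d_12 = (1358 - 36^2)/62 = 62/62 = 1, a_12 = floor((36 + 36)/1) = 72.
  m_13 = 1*72 - 36 = 36, d_13 = (1358 - 36^2)/1 = 62/1 = 62: (m_13, d_13) = (m_1, d_1) = (36, 62), so from here the quotients repeat a_1, ..., a_12; the period length is 12.
So sqrt(1358) = [36; (1, 5, 1, 2, 2, 36, 2, 2, 1, 5, 1, 72)] with period length k = 12.
k is even, so the fundamental solution of x^2 - 1358y^2 = 1 is (p_{k-1}, q_{k-1}) = (p_11, q_11); compute convergents through index 11.
Convergents (p_i = a_i*p_{i-1} + p_{i-2}, q_i = a_i*q_{i-1} + q_{i-2} with p_{-2}=0, p_{-1}=1, q_{-2}=1, q_{-1}=0):
  i=0: a_0=36, p_0 = 36*1 + 0 = 36, q_0 = 36*0 + 1 = 1.
  i=1: a_1=1, p_1 = 1*36 + 1 = 37, q_1 = 1*1 + 0 = 1.
  i=2: a_2=5, p_2 = 5*37 + 36 = 221, q_2 = 5*1 + 1 = 6.
  i=3: a_3=1, p_3 = 1*221 + 37 = 258, q_3 = 1*6 + 1 = 7.
  i=4: a_4=2, p_4 = 2*258 + 221 = 737, q_4 = 2*7 + 6 = 20.
  i=5: a_5=2, p_5 = 2*737 + 258 = 1732, q_5 = 2*20 + 7 = 47.
  i=6: a_6=36, p_6 = 36*1732 + 737 = 63089, q_6 = 36*47 + 20 = 1712.
  i=7: a_7=2, p_7 = 2*63089 + 1732 = 127910, q_7 = 2*1712 + 47 = 3471.
  i=8: a_8=2, p_8 = 2*127910 + 63089 = 318909, q_8 = 2*3471 + 1712 = 8654.
  i=9: a_9=1, p_9 = 1*318909 + 127910 = 446819, q_9 = 1*8654 + 3471 = 12125.
  i=10: a_10=5, p_10 = 5*446819 + 318909 = 2553004, q_10 = 5*12125 + 8654 = 69279.
  i=11: a_11=1, p_11 = 1*2553004 + 446819 = 2999823, q_11 = 1*69279 + 12125 = 81404.
Check: 2999823^2 - 1358*81404^2 = 8998938031329 - 8998938031328 = 1, so (x, y) = (2999823, 81404) solves the equation, and by the theorem it is the least positive solution.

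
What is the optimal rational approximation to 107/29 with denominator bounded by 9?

Expand x = 107/29 as a continued fraction with the Euclidean algorithm:
  107 = 3*29 + 20, so a_0 = 3.
  29 = 1*20 + 9, so a_1 = 1.
  20 = 2*9 + 2, so a_2 = 2.
  9 = 4*2 + 1, so a_3 = 4.
  2 = 2*1 + 0, so a_4 = 2.
so x = [3; 1, 2, 4, 2].
Convergents (p_i = a_i*p_{i-1} + p_{i-2}, q_i = a_i*q_{i-1} + q_{i-2} with p_{-2}=0, p_{-1}=1, q_{-2}=1, q_{-1}=0), until the denominator exceeds 9:
  i=0: a_0=3, p_0 = 3*1 + 0 = 3, q_0 = 3*0 + 1 = 1.
  i=1: a_1=1, p_1 = 1*3 + 1 = 4, q_1 = 1*1 + 0 = 1.
  i=2: a_2=2, p_2 = 2*4 + 3 = 11, q_2 = 2*1 + 1 = 3.
  i=3: a_3=4, p_3 = 4*11 + 4 = 48, q_3 = 4*3 + 1 = 13.
q_3 = 13 > 9, so the last convergent with denominator <= 9 is p_2/q_2 = 11/3.
The closest fraction with denominator <= 9 is either p_2/q_2 or the intermediate fraction (k*p_2 + p_1)/(k*q_2 + q_1) with the largest k >= 1 whose denominator stays <= 9; these approach x as k grows, and every other convergent or intermediate fraction in range is farther away.
Largest k: floor((9 - q_1)/q_2) = floor((9 - 1)/3) = 2.
That gives (2*11 + 4)/(2*3 + 1) = 26/7.
Compare the errors: |x - 11/3| = |107*3 - 11*29|/(29*3) = 2/87, and |x - 26/7| = |107*7 - 26*29|/(29*7) = 5/203.
Cross-multiplying, 2*203 = 406 < 435 = 5*87, so 2/87 is smaller: the convergent 11/3 is closer to x than 26/7.

11/3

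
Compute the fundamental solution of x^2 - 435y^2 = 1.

(x, y) = (146, 7)

First expand sqrt(435) as a continued fraction. With x_i = (sqrt(435) + m_i)/d_i and (m_0, d_0) = (0, 1): a_0 = floor(sqrt(435)) = 20, since 20^2 = 400 <= 435 < 441 = 21^2.
Iterate m_{i+1} = d_i*a_i - m_i, d_{i+1} = (435 - m_{i+1}^2)/d_i, a_{i+1} = floor((a_0 + m_{i+1})/d_{i+1}):
  m_1 = 1*20 - 0 = 20, d_1 = (435 - 20^2)/1 = 35/1 = 35, a_1 = floor((20 + 20)/35) = 1.
  m_2 = 35*1 - 20 = 15, d_2 = (435 - 15^2)/35 = 210/35 = 6, a_2 = floor((20 + 15)/6) = 5.
  m_3 = 6*5 - 15 = 15, d_3 = (435 - 15^2)/6 = 210/6 = 35, a_3 = floor((20 + 15)/35) = 1.
  m_4 = 35*1 - 15 = 20, d_4 = (435 - 20^2)/35 = 35/35 = 1, a_4 = floor((20 + 20)/1) = 40.
  m_5 = 1*40 - 20 = 20, d_5 = (435 - 20^2)/1 = 35/1 = 35: (m_5, d_5) = (m_1, d_1) = (20, 35), so from here the quotients repeat a_1, ..., a_4; the period length is 4.
So sqrt(435) = [20; (1, 5, 1, 40)] with period length k = 4.
k is even, so the fundamental solution of x^2 - 435y^2 = 1 is (p_{k-1}, q_{k-1}) = (p_3, q_3); compute convergents through index 3.
Convergents (p_i = a_i*p_{i-1} + p_{i-2}, q_i = a_i*q_{i-1} + q_{i-2} with p_{-2}=0, p_{-1}=1, q_{-2}=1, q_{-1}=0):
  i=0: a_0=20, p_0 = 20*1 + 0 = 20, q_0 = 20*0 + 1 = 1.
  i=1: a_1=1, p_1 = 1*20 + 1 = 21, q_1 = 1*1 + 0 = 1.
  i=2: a_2=5, p_2 = 5*21 + 20 = 125, q_2 = 5*1 + 1 = 6.
  i=3: a_3=1, p_3 = 1*125 + 21 = 146, q_3 = 1*6 + 1 = 7.
Check: 146^2 - 435*7^2 = 21316 - 21315 = 1, so (x, y) = (146, 7) solves the equation, and by the theorem it is the least positive solution.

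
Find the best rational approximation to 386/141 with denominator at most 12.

Expand x = 386/141 as a continued fraction with the Euclidean algorithm:
  386 = 2*141 + 104, so a_0 = 2.
  141 = 1*104 + 37, so a_1 = 1.
  104 = 2*37 + 30, so a_2 = 2.
  37 = 1*30 + 7, so a_3 = 1.
  30 = 4*7 + 2, so a_4 = 4.
  7 = 3*2 + 1, so a_5 = 3.
  2 = 2*1 + 0, so a_6 = 2.
so x = [2; 1, 2, 1, 4, 3, 2].
Convergents (p_i = a_i*p_{i-1} + p_{i-2}, q_i = a_i*q_{i-1} + q_{i-2} with p_{-2}=0, p_{-1}=1, q_{-2}=1, q_{-1}=0), until the denominator exceeds 12:
  i=0: a_0=2, p_0 = 2*1 + 0 = 2, q_0 = 2*0 + 1 = 1.
  i=1: a_1=1, p_1 = 1*2 + 1 = 3, q_1 = 1*1 + 0 = 1.
  i=2: a_2=2, p_2 = 2*3 + 2 = 8, q_2 = 2*1 + 1 = 3.
  i=3: a_3=1, p_3 = 1*8 + 3 = 11, q_3 = 1*3 + 1 = 4.
  i=4: a_4=4, p_4 = 4*11 + 8 = 52, q_4 = 4*4 + 3 = 19.
q_4 = 19 > 12, so the last convergent with denominator <= 12 is p_3/q_3 = 11/4.
The closest fraction with denominator <= 12 is either p_3/q_3 or the intermediate fraction (k*p_3 + p_2)/(k*q_3 + q_2) with the largest k >= 1 whose denominator stays <= 12; these approach x as k grows, and every other convergent or intermediate fraction in range is farther away.
Largest k: floor((12 - q_2)/q_3) = floor((12 - 3)/4) = 2.
That gives (2*11 + 8)/(2*4 + 3) = 30/11.
Compare the errors: |x - 11/4| = |386*4 - 11*141|/(141*4) = 7/564, and |x - 30/11| = |386*11 - 30*141|/(141*11) = 16/1551.
Cross-multiplying, 16*564 = 9024 < 10857 = 7*1551, so 16/1551 is smaller: the intermediate fraction 30/11 is closer to x than 11/4.

30/11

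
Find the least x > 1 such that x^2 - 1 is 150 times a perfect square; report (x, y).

(x, y) = (49, 4)

First expand sqrt(150) as a continued fraction. With x_i = (sqrt(150) + m_i)/d_i and (m_0, d_0) = (0, 1): a_0 = floor(sqrt(150)) = 12, since 12^2 = 144 <= 150 < 169 = 13^2.
Iterate m_{i+1} = d_i*a_i - m_i, d_{i+1} = (150 - m_{i+1}^2)/d_i, a_{i+1} = floor((a_0 + m_{i+1})/d_{i+1}):
  m_1 = 1*12 - 0 = 12, d_1 = (150 - 12^2)/1 = 6/1 = 6, a_1 = floor((12 + 12)/6) = 4.
  m_2 = 6*4 - 12 = 12, d_2 = (150 - 12^2)/6 = 6/6 = 1, a_2 = floor((12 + 12)/1) = 24.
  m_3 = 1*24 - 12 = 12, d_3 = (150 - 12^2)/1 = 6/1 = 6: (m_3, d_3) = (m_1, d_1) = (12, 6), so from here the quotients repeat a_1, a_2; the period length is 2.
So sqrt(150) = [12; (4, 24)] with period length k = 2.
k is even, so the fundamental solution of x^2 - 150y^2 = 1 is (p_{k-1}, q_{k-1}) = (p_1, q_1); compute convergents through index 1.
Convergents (p_i = a_i*p_{i-1} + p_{i-2}, q_i = a_i*q_{i-1} + q_{i-2} with p_{-2}=0, p_{-1}=1, q_{-2}=1, q_{-1}=0):
  i=0: a_0=12, p_0 = 12*1 + 0 = 12, q_0 = 12*0 + 1 = 1.
  i=1: a_1=4, p_1 = 4*12 + 1 = 49, q_1 = 4*1 + 0 = 4.
Check: 49^2 - 150*4^2 = 2401 - 2400 = 1, so (x, y) = (49, 4) solves the equation, and by the theorem it is the least positive solution.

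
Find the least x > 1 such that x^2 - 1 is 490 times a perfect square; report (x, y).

(x, y) = (1039681, 46968)

First expand sqrt(490) as a continued fraction. With x_i = (sqrt(490) + m_i)/d_i and (m_0, d_0) = (0, 1): a_0 = floor(sqrt(490)) = 22, since 22^2 = 484 <= 490 < 529 = 23^2.
Iterate m_{i+1} = d_i*a_i - m_i, d_{i+1} = (490 - m_{i+1}^2)/d_i, a_{i+1} = floor((a_0 + m_{i+1})/d_{i+1}):
  m_1 = 1*22 - 0 = 22, d_1 = (490 - 22^2)/1 = 6/1 = 6, a_1 = floor((22 + 22)/6) = 7.
  m_2 = 6*7 - 22 = 20, d_2 = (490 - 20^2)/6 = 90/6 = 15, a_2 = floor((22 + 20)/15) = 2.
  m_3 = 15*2 - 20 = 10, d_3 = (490 - 10^2)/15 = 390/15 = 26, a_3 = floor((22 + 10)/26) = 1.
  m_4 = 26*1 - 10 = 16, d_4 = (490 - 16^2)/26 = 234/26 = 9, a_4 = floor((22 + 16)/9) = 4.
  m_5 = 9*4 - 16 = 20, d_5 = (490 - 20^2)/9 = 90/9 = 10, a_5 = floor((22 + 20)/10) = 4.
  m_6 = 10*4 - 20 = 20, d_6 = (490 - 20^2)/10 = 90/10 = 9, a_6 = floor((22 + 20)/9) = 4.
  m_7 = 9*4 - 20 = 16, d_7 = (490 - 16^2)/9 = 234/9 = 26, a_7 = floor((22 + 16)/26) = 1.
  m_8 = 26*1 - 16 = 10, d_8 = (490 - 10^2)/26 = 390/26 = 15, a_8 = floor((22 + 10)/15) = 2.
  m_9 = 15*2 - 10 = 20, d_9 = (490 - 20^2)/15 = 90/15 = 6, a_9 = floor((22 + 20)/6) = 7.
  m_10 = 6*7 - 20 = 22, d_10 = (490 - 22^2)/6 = 6/6 = 1, a_10 = floor((22 + 22)/1) = 44.
  m_11 = 1*44 - 22 = 22, d_11 = (490 - 22^2)/1 = 6/1 = 6: (m_11, d_11) = (m_1, d_1) = (22, 6), so from here the quotients repeat a_1, ..., a_10; the period length is 10.
So sqrt(490) = [22; (7, 2, 1, 4, 4, 4, 1, 2, 7, 44)] with period length k = 10.
k is even, so the fundamental solution of x^2 - 490y^2 = 1 is (p_{k-1}, q_{k-1}) = (p_9, q_9); compute convergents through index 9.
Convergents (p_i = a_i*p_{i-1} + p_{i-2}, q_i = a_i*q_{i-1} + q_{i-2} with p_{-2}=0, p_{-1}=1, q_{-2}=1, q_{-1}=0):
  i=0: a_0=22, p_0 = 22*1 + 0 = 22, q_0 = 22*0 + 1 = 1.
  i=1: a_1=7, p_1 = 7*22 + 1 = 155, q_1 = 7*1 + 0 = 7.
  i=2: a_2=2, p_2 = 2*155 + 22 = 332, q_2 = 2*7 + 1 = 15.
  i=3: a_3=1, p_3 = 1*332 + 155 = 487, q_3 = 1*15 + 7 = 22.
  i=4: a_4=4, p_4 = 4*487 + 332 = 2280, q_4 = 4*22 + 15 = 103.
  i=5: a_5=4, p_5 = 4*2280 + 487 = 9607, q_5 = 4*103 + 22 = 434.
  i=6: a_6=4, p_6 = 4*9607 + 2280 = 40708, q_6 = 4*434 + 103 = 1839.
  i=7: a_7=1, p_7 = 1*40708 + 9607 = 50315, q_7 = 1*1839 + 434 = 2273.
  i=8: a_8=2, p_8 = 2*50315 + 40708 = 141338, q_8 = 2*2273 + 1839 = 6385.
  i=9: a_9=7, p_9 = 7*141338 + 50315 = 1039681, q_9 = 7*6385 + 2273 = 46968.
Check: 1039681^2 - 490*46968^2 = 1080936581761 - 1080936581760 = 1, so (x, y) = (1039681, 46968) solves the equation, and by the theorem it is the least positive solution.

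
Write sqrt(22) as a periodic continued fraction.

[4; (1, 2, 4, 2, 1, 8)]

Write x_i = (sqrt(22) + m_i)/d_i with (m_0, d_0) = (0, 1). a_0 = floor(sqrt(22)) = 4, since 4^2 = 16 <= 22 < 25 = 5^2.
Iterate m_{i+1} = d_i*a_i - m_i, d_{i+1} = (22 - m_{i+1}^2)/d_i, a_{i+1} = floor((a_0 + m_{i+1})/d_{i+1}):
  m_1 = 1*4 - 0 = 4, d_1 = (22 - 4^2)/1 = 6/1 = 6, a_1 = floor((4 + 4)/6) = 1.
  m_2 = 6*1 - 4 = 2, d_2 = (22 - 2^2)/6 = 18/6 = 3, a_2 = floor((4 + 2)/3) = 2.
  m_3 = 3*2 - 2 = 4, d_3 = (22 - 4^2)/3 = 6/3 = 2, a_3 = floor((4 + 4)/2) = 4.
  m_4 = 2*4 - 4 = 4, d_4 = (22 - 4^2)/2 = 6/2 = 3, a_4 = floor((4 + 4)/3) = 2.
  m_5 = 3*2 - 4 = 2, d_5 = (22 - 2^2)/3 = 18/3 = 6, a_5 = floor((4 + 2)/6) = 1.
  m_6 = 6*1 - 2 = 4, d_6 = (22 - 4^2)/6 = 6/6 = 1, a_6 = floor((4 + 4)/1) = 8.
  m_7 = 1*8 - 4 = 4, d_7 = (22 - 4^2)/1 = 6/1 = 6: (m_7, d_7) = (m_1, d_1) = (4, 6), so from here the quotients repeat a_1, ..., a_6; the period length is 6.
Hence the expansion of sqrt(22) is a_0 = 4 followed by the repeating block 1, 2, 4, 2, 1, 8 (period 6).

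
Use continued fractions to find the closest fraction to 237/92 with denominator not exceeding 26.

Expand x = 237/92 as a continued fraction with the Euclidean algorithm:
  237 = 2*92 + 53, so a_0 = 2.
  92 = 1*53 + 39, so a_1 = 1.
  53 = 1*39 + 14, so a_2 = 1.
  39 = 2*14 + 11, so a_3 = 2.
  14 = 1*11 + 3, so a_4 = 1.
  11 = 3*3 + 2, so a_5 = 3.
  3 = 1*2 + 1, so a_6 = 1.
  2 = 2*1 + 0, so a_7 = 2.
so x = [2; 1, 1, 2, 1, 3, 1, 2].
Convergents (p_i = a_i*p_{i-1} + p_{i-2}, q_i = a_i*q_{i-1} + q_{i-2} with p_{-2}=0, p_{-1}=1, q_{-2}=1, q_{-1}=0), until the denominator exceeds 26:
  i=0: a_0=2, p_0 = 2*1 + 0 = 2, q_0 = 2*0 + 1 = 1.
  i=1: a_1=1, p_1 = 1*2 + 1 = 3, q_1 = 1*1 + 0 = 1.
  i=2: a_2=1, p_2 = 1*3 + 2 = 5, q_2 = 1*1 + 1 = 2.
  i=3: a_3=2, p_3 = 2*5 + 3 = 13, q_3 = 2*2 + 1 = 5.
  i=4: a_4=1, p_4 = 1*13 + 5 = 18, q_4 = 1*5 + 2 = 7.
  i=5: a_5=3, p_5 = 3*18 + 13 = 67, q_5 = 3*7 + 5 = 26.
  i=6: a_6=1, p_6 = 1*67 + 18 = 85, q_6 = 1*26 + 7 = 33.
q_6 = 33 > 26, so the last convergent with denominator <= 26 is p_5/q_5 = 67/26.
The closest fraction with denominator <= 26 is either p_5/q_5 or the intermediate fraction (k*p_5 + p_4)/(k*q_5 + q_4) with the largest k >= 1 whose denominator stays <= 26; these approach x as k grows, and every other convergent or intermediate fraction in range is farther away.
Largest k: floor((26 - q_4)/q_5) = floor((26 - 7)/26) = 0.
Since k = 0, no intermediate fraction beyond p_5/q_5 has denominator <= 26, so the convergent 67/26 is the closest (its error is |237*26 - 67*92|/(92*26) = 2/2392).

67/26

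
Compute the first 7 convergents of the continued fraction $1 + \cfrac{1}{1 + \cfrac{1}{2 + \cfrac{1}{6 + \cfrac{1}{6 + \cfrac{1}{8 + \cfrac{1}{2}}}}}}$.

1/1, 2/1, 5/3, 32/19, 197/117, 1608/955, 3413/2027

Using the convergent recurrence p_i = a_i*p_{i-1} + p_{i-2}, q_i = a_i*q_{i-1} + q_{i-2} with p_{-2}=0, p_{-1}=1, q_{-2}=1, q_{-1}=0:
  i=0: a_0=1, p_0 = 1*1 + 0 = 1, q_0 = 1*0 + 1 = 1.
  i=1: a_1=1, p_1 = 1*1 + 1 = 2, q_1 = 1*1 + 0 = 1.
  i=2: a_2=2, p_2 = 2*2 + 1 = 5, q_2 = 2*1 + 1 = 3.
  i=3: a_3=6, p_3 = 6*5 + 2 = 32, q_3 = 6*3 + 1 = 19.
  i=4: a_4=6, p_4 = 6*32 + 5 = 197, q_4 = 6*19 + 3 = 117.
  i=5: a_5=8, p_5 = 8*197 + 32 = 1608, q_5 = 8*117 + 19 = 955.
  i=6: a_6=2, p_6 = 2*1608 + 197 = 3413, q_6 = 2*955 + 117 = 2027.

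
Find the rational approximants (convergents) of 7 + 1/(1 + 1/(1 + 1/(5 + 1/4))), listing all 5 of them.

Using the convergent recurrence p_i = a_i*p_{i-1} + p_{i-2}, q_i = a_i*q_{i-1} + q_{i-2} with p_{-2}=0, p_{-1}=1, q_{-2}=1, q_{-1}=0:
  i=0: a_0=7, p_0 = 7*1 + 0 = 7, q_0 = 7*0 + 1 = 1.
  i=1: a_1=1, p_1 = 1*7 + 1 = 8, q_1 = 1*1 + 0 = 1.
  i=2: a_2=1, p_2 = 1*8 + 7 = 15, q_2 = 1*1 + 1 = 2.
  i=3: a_3=5, p_3 = 5*15 + 8 = 83, q_3 = 5*2 + 1 = 11.
  i=4: a_4=4, p_4 = 4*83 + 15 = 347, q_4 = 4*11 + 2 = 46.

7/1, 8/1, 15/2, 83/11, 347/46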